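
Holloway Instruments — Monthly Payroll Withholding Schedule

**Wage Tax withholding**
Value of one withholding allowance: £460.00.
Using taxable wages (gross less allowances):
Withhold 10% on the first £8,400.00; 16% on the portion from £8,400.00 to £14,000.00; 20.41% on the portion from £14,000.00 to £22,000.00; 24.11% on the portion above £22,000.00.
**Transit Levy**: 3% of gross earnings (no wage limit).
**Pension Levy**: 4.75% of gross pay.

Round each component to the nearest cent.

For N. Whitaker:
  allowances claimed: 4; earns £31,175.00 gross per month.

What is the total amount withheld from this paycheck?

Wage Tax: taxable = £31,175.00 − 4×£460.00 = £29,335.00
  £3,368.80 + 24.11% × (£29,335.00 − £22,000.00) = £3,368.80 + 24.11% × £7,335.00 = £5,137.27
Transit Levy: 3% × £31,175.00 = £935.25
Pension Levy: 4.75% × £31,175.00 = £1,480.81
Total: £5,137.27 + £935.25 + £1,480.81 = £7,553.33

£7,553.33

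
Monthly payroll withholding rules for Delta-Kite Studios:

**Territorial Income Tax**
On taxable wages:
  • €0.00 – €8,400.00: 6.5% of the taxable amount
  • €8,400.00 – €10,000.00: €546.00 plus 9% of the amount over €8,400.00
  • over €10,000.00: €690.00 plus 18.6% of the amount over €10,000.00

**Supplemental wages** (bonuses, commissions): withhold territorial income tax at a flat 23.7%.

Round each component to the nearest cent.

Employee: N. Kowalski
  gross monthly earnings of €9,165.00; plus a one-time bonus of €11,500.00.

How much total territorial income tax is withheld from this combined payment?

Territorial Income Tax: taxable = €9,165.00
  €546.00 + 9% × (€9,165.00 − €8,400.00) = €546.00 + 9% × €765.00 = €614.85
Supplemental (23.7% flat on bonus): 23.7% × €11,500.00 = €2,725.50
Total territorial income tax: €614.85 + €2,725.50 = €3,340.35

€3,340.35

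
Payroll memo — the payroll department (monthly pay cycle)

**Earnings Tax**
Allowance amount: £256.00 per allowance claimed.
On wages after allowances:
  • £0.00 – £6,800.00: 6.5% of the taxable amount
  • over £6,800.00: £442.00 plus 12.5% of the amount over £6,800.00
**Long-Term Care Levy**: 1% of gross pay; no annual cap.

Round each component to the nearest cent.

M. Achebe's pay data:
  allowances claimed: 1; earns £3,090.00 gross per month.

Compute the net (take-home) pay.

Earnings Tax: taxable = £3,090.00 − 1×£256.00 = £2,834.00
  6.5% × £2,834.00 = £184.21
Long-Term Care Levy: 1% × £3,090.00 = £30.90
Total withheld: £184.21 + £30.90 = £215.11
Net pay: £3,090.00 − £215.11 = £2,874.89

£2,874.89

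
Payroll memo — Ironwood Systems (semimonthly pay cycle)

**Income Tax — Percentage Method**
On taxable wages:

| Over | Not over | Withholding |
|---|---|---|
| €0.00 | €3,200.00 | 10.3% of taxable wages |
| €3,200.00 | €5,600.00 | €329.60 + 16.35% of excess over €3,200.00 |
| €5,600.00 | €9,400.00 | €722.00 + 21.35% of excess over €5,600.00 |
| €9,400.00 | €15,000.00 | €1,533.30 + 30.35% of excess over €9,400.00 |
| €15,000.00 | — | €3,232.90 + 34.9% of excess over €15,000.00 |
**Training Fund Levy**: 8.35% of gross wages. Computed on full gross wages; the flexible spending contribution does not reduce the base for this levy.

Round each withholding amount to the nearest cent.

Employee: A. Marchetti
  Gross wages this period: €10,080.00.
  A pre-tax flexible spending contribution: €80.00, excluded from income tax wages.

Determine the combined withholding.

€2,557.08

Income Tax: taxable = €10,080.00 − €80.00 = €10,000.00
  €1,533.30 + 30.35% × (€10,000.00 − €9,400.00) = €1,533.30 + 30.35% × €600.00 = €1,715.40
Training Fund Levy: 8.35% × €10,080.00 = €841.68
Total: €1,715.40 + €841.68 = €2,557.08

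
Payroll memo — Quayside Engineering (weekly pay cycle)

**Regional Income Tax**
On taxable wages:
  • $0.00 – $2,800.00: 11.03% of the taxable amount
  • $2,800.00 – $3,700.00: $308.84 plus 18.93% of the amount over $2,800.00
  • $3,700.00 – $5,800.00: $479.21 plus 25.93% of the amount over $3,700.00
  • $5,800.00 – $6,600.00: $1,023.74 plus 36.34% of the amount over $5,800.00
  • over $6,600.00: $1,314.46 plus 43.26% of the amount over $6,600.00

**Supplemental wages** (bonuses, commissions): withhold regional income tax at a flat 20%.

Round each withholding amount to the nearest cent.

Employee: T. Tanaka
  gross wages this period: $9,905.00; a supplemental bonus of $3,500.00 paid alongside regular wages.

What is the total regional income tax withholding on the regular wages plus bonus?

Regional Income Tax: taxable = $9,905.00
  $1,314.46 + 43.26% × ($9,905.00 − $6,600.00) = $1,314.46 + 43.26% × $3,305.00 = $2,744.20
Supplemental (20% flat on bonus): 20% × $3,500.00 = $700.00
Total regional income tax: $2,744.20 + $700.00 = $3,444.20

$3,444.20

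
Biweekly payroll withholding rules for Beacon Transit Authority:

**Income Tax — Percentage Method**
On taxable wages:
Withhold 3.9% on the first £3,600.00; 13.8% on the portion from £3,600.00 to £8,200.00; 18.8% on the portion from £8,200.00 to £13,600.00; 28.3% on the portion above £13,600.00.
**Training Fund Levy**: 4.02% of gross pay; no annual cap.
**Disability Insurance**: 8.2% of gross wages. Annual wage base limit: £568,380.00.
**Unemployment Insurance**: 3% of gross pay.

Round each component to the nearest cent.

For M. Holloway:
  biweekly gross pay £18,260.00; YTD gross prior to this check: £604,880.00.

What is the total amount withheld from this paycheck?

£4,391.03

Income Tax: taxable = £18,260.00
  £1,790.40 + 28.3% × (£18,260.00 − £13,600.00) = £1,790.40 + 28.3% × £4,660.00 = £3,109.18
Training Fund Levy: 4.02% × £18,260.00 = £734.05
Disability Insurance: YTD £604,880.00 ≥ cap £568,380.00 → £0.00
Unemployment Insurance: 3% × £18,260.00 = £547.80
Total: £3,109.18 + £734.05 + £0.00 + £547.80 = £4,391.03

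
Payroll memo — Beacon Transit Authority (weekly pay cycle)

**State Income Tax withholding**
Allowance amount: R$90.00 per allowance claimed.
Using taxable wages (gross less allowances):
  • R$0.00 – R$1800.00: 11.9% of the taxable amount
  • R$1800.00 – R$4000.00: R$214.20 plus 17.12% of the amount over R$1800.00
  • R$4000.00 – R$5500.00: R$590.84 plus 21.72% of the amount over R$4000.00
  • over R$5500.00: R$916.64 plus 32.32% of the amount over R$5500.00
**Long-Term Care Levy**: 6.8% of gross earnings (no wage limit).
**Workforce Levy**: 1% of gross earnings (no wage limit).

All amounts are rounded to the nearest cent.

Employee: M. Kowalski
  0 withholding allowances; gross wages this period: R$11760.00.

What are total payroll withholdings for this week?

State Income Tax: taxable = R$11760.00
  R$916.64 + 32.32% × (R$11760.00 − R$5500.00) = R$916.64 + 32.32% × R$6260.00 = R$2939.87
Long-Term Care Levy: 6.8% × R$11760.00 = R$799.68
Workforce Levy: 1% × R$11760.00 = R$117.60
Total: R$2939.87 + R$799.68 + R$117.60 = R$3857.15

R$3857.15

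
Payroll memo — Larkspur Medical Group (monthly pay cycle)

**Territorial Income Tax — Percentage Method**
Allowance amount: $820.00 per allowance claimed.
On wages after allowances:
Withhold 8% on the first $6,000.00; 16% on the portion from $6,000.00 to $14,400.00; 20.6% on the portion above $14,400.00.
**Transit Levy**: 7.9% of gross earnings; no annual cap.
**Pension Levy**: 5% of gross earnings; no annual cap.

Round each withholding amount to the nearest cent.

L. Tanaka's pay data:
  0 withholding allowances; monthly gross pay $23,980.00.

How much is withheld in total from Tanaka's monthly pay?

$6,890.90

Territorial Income Tax: taxable = $23,980.00
  $1,824.00 + 20.6% × ($23,980.00 − $14,400.00) = $1,824.00 + 20.6% × $9,580.00 = $3,797.48
Transit Levy: 7.9% × $23,980.00 = $1,894.42
Pension Levy: 5% × $23,980.00 = $1,199.00
Total: $3,797.48 + $1,894.42 + $1,199.00 = $6,890.90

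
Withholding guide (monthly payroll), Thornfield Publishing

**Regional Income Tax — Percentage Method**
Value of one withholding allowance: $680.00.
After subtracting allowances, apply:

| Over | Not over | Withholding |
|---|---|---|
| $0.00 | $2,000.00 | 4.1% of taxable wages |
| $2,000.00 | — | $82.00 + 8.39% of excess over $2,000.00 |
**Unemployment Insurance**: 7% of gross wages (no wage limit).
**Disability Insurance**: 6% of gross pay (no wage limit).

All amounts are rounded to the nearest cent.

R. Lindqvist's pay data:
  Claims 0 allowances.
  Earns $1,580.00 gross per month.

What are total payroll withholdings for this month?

$270.18

Regional Income Tax: taxable = $1,580.00
  4.1% × $1,580.00 = $64.78
Unemployment Insurance: 7% × $1,580.00 = $110.60
Disability Insurance: 6% × $1,580.00 = $94.80
Total: $64.78 + $110.60 + $94.80 = $270.18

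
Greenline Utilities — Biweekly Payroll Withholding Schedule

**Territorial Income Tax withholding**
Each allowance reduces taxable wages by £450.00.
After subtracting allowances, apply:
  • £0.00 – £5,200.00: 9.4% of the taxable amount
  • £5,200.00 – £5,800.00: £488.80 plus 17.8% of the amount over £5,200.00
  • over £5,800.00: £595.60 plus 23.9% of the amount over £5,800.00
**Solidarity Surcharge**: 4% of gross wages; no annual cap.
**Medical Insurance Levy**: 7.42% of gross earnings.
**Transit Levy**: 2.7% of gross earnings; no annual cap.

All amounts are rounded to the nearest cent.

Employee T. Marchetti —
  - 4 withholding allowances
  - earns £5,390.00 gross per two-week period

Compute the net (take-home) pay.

Territorial Income Tax: taxable = £5,390.00 − 4×£450.00 = £3,590.00
  9.4% × £3,590.00 = £337.46
Solidarity Surcharge: 4% × £5,390.00 = £215.60
Medical Insurance Levy: 7.42% × £5,390.00 = £399.94
Transit Levy: 2.7% × £5,390.00 = £145.53
Total withheld: £337.46 + £215.60 + £399.94 + £145.53 = £1,098.53
Net pay: £5,390.00 − £1,098.53 = £4,291.47

£4,291.47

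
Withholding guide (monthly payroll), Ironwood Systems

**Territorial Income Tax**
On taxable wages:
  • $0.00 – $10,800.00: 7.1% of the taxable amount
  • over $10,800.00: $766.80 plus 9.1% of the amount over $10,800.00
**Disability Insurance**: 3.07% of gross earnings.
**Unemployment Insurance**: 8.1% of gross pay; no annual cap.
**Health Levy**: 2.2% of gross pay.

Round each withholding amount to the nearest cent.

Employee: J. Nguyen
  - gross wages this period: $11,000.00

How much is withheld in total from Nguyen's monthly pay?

Territorial Income Tax: taxable = $11,000.00
  $766.80 + 9.1% × ($11,000.00 − $10,800.00) = $766.80 + 9.1% × $200.00 = $785.00
Disability Insurance: 3.07% × $11,000.00 = $337.70
Unemployment Insurance: 8.1% × $11,000.00 = $891.00
Health Levy: 2.2% × $11,000.00 = $242.00
Total: $785.00 + $337.70 + $891.00 + $242.00 = $2,255.70

$2,255.70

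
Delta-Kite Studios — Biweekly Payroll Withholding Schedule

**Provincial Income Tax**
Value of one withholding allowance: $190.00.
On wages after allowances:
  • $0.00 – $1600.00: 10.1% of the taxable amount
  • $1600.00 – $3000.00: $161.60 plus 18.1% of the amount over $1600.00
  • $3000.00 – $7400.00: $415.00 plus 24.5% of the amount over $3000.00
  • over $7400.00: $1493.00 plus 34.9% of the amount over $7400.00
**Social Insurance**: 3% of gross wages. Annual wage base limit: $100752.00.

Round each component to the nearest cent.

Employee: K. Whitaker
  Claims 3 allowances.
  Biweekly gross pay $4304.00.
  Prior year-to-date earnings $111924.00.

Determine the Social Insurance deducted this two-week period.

$0.00

Social Insurance: YTD $111924.00 ≥ cap $100752.00 → $0.00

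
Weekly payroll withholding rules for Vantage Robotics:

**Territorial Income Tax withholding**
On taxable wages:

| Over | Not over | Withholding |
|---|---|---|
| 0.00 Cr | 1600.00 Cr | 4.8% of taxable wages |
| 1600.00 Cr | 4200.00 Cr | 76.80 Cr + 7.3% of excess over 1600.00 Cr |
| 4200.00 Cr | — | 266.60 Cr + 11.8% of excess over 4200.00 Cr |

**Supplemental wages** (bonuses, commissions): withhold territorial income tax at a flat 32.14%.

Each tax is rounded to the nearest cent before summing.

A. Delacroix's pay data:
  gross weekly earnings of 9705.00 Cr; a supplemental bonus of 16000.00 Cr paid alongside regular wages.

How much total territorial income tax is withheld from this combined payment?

6058.59 Cr

Territorial Income Tax: taxable = 9705.00 Cr
  266.60 Cr + 11.8% × (9705.00 Cr − 4200.00 Cr) = 266.60 Cr + 11.8% × 5505.00 Cr = 916.19 Cr
Supplemental (32.14% flat on bonus): 32.14% × 16000.00 Cr = 5142.40 Cr
Total territorial income tax: 916.19 Cr + 5142.40 Cr = 6058.59 Cr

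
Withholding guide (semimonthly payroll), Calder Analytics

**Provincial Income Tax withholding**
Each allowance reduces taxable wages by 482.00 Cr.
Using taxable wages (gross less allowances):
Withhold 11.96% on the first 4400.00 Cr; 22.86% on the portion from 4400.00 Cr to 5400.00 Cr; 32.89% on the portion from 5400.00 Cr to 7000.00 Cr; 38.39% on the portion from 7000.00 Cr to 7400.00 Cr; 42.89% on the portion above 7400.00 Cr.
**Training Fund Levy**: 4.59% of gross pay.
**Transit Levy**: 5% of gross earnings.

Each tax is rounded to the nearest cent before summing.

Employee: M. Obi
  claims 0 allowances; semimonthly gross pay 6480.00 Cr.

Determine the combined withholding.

Provincial Income Tax: taxable = 6480.00 Cr
  754.84 Cr + 32.89% × (6480.00 Cr − 5400.00 Cr) = 754.84 Cr + 32.89% × 1080.00 Cr = 1110.05 Cr
Training Fund Levy: 4.59% × 6480.00 Cr = 297.43 Cr
Transit Levy: 5% × 6480.00 Cr = 324.00 Cr
Total: 1110.05 Cr + 297.43 Cr + 324.00 Cr = 1731.48 Cr

1731.48 Cr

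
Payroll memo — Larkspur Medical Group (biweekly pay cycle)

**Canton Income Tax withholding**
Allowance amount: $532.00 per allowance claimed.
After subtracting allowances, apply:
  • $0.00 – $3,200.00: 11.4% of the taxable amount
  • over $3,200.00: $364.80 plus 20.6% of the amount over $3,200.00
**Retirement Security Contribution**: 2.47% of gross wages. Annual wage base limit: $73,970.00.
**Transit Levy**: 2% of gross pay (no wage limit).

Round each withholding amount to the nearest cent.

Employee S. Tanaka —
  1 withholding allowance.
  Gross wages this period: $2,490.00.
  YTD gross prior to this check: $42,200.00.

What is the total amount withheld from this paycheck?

$334.51

Canton Income Tax: taxable = $2,490.00 − 1×$532.00 = $1,958.00
  11.4% × $1,958.00 = $223.21
Retirement Security Contribution: 2.47% × $2,490.00 = $61.50
Transit Levy: 2% × $2,490.00 = $49.80
Total: $223.21 + $61.50 + $49.80 = $334.51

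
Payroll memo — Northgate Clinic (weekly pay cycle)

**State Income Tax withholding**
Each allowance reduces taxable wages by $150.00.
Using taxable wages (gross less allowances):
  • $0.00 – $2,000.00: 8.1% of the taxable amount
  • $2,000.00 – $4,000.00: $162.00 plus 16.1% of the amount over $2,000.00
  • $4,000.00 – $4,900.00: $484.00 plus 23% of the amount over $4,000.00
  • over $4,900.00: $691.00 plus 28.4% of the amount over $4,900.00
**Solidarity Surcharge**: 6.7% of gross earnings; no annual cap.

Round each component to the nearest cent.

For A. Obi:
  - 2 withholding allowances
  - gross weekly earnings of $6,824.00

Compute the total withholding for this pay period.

State Income Tax: taxable = $6,824.00 − 2×$150.00 = $6,524.00
  $691.00 + 28.4% × ($6,524.00 − $4,900.00) = $691.00 + 28.4% × $1,624.00 = $1,152.22
Solidarity Surcharge: 6.7% × $6,824.00 = $457.21
Total: $1,152.22 + $457.21 = $1,609.43

$1,609.43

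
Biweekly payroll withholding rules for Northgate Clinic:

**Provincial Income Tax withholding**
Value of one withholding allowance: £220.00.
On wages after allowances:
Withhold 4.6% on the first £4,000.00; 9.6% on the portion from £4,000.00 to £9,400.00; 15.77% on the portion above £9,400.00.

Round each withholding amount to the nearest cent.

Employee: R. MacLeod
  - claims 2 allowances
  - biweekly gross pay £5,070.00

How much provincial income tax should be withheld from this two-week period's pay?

£244.48

Provincial Income Tax: taxable = £5,070.00 − 2×£220.00 = £4,630.00
  £184.00 + 9.6% × (£4,630.00 − £4,000.00) = £184.00 + 9.6% × £630.00 = £244.48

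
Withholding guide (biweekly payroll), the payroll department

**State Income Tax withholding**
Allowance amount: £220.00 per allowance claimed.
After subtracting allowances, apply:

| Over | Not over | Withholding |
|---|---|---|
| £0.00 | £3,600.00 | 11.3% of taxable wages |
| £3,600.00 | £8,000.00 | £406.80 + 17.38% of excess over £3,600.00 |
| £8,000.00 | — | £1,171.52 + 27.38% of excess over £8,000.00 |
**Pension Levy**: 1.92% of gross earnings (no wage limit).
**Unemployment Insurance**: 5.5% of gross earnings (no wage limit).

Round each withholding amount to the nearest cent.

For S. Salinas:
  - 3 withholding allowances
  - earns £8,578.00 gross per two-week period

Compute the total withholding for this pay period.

State Income Tax: taxable = £8,578.00 − 3×£220.00 = £7,918.00
  £406.80 + 17.38% × (£7,918.00 − £3,600.00) = £406.80 + 17.38% × £4,318.00 = £1,157.27
Pension Levy: 1.92% × £8,578.00 = £164.70
Unemployment Insurance: 5.5% × £8,578.00 = £471.79
Total: £1,157.27 + £164.70 + £471.79 = £1,793.76

£1,793.76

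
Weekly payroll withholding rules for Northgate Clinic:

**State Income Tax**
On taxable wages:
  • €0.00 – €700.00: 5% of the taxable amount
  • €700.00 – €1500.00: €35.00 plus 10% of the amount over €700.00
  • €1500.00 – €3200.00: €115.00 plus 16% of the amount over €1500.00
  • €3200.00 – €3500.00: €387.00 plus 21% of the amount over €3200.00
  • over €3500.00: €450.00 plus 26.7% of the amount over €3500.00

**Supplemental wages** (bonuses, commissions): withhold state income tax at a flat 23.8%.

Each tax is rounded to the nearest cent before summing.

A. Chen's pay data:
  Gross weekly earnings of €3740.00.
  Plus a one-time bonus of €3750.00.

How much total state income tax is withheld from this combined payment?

State Income Tax: taxable = €3740.00
  €450.00 + 26.7% × (€3740.00 − €3500.00) = €450.00 + 26.7% × €240.00 = €514.08
Supplemental (23.8% flat on bonus): 23.8% × €3750.00 = €892.50
Total state income tax: €514.08 + €892.50 = €1406.58

€1406.58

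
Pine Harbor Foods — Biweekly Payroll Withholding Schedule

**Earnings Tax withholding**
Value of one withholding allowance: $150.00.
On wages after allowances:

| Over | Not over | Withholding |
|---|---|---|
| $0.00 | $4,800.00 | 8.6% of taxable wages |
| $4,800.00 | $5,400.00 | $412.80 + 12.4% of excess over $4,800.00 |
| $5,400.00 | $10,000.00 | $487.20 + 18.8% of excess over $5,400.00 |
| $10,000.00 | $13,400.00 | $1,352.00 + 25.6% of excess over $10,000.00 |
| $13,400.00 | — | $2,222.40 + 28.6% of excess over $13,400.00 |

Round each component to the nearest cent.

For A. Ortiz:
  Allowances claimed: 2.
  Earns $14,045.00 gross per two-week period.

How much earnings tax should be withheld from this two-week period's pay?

Earnings Tax: taxable = $14,045.00 − 2×$150.00 = $13,745.00
  $2,222.40 + 28.6% × ($13,745.00 − $13,400.00) = $2,222.40 + 28.6% × $345.00 = $2,321.07

$2,321.07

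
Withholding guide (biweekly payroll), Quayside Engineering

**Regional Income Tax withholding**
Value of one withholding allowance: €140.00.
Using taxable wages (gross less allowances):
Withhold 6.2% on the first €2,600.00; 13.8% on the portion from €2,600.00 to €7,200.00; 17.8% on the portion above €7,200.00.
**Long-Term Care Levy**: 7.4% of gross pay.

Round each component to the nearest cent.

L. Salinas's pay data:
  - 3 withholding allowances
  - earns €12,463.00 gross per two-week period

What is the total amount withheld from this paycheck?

€2,580.31

Regional Income Tax: taxable = €12,463.00 − 3×€140.00 = €12,043.00
  €796.00 + 17.8% × (€12,043.00 − €7,200.00) = €796.00 + 17.8% × €4,843.00 = €1,658.05
Long-Term Care Levy: 7.4% × €12,463.00 = €922.26
Total: €1,658.05 + €922.26 = €2,580.31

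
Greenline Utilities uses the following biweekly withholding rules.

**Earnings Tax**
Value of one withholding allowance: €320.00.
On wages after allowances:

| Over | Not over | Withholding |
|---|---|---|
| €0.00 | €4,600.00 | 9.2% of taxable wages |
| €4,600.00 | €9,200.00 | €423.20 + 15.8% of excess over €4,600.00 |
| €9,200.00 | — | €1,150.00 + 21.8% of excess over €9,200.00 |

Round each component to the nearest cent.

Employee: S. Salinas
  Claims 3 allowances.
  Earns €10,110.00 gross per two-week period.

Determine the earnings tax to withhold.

Earnings Tax: taxable = €10,110.00 − 3×€320.00 = €9,150.00
  €423.20 + 15.8% × (€9,150.00 − €4,600.00) = €423.20 + 15.8% × €4,550.00 = €1,142.10

€1,142.10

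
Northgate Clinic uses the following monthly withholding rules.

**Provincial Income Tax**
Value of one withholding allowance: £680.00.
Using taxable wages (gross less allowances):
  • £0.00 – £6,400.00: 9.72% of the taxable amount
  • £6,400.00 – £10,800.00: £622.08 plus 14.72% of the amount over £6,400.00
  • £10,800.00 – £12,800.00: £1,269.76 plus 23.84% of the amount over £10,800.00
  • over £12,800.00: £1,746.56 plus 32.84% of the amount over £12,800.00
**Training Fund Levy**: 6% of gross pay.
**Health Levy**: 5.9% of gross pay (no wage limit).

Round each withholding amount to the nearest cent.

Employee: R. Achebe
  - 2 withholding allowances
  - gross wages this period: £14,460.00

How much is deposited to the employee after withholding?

Provincial Income Tax: taxable = £14,460.00 − 2×£680.00 = £13,100.00
  £1,746.56 + 32.84% × (£13,100.00 − £12,800.00) = £1,746.56 + 32.84% × £300.00 = £1,845.08
Training Fund Levy: 6% × £14,460.00 = £867.60
Health Levy: 5.9% × £14,460.00 = £853.14
Total withheld: £1,845.08 + £867.60 + £853.14 = £3,565.82
Net pay: £14,460.00 − £3,565.82 = £10,894.18

£10,894.18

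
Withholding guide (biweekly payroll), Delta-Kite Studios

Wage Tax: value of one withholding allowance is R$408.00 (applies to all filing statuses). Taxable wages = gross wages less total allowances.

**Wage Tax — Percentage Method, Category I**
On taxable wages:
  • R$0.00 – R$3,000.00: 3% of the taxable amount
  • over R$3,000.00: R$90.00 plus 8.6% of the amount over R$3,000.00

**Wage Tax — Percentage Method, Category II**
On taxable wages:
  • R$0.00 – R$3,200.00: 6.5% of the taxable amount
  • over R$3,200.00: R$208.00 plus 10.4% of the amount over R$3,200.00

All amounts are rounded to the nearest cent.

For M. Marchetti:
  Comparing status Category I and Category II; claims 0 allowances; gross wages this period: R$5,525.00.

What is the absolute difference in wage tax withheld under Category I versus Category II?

R$142.65

Wage Tax (Category I): taxable = R$5,525.00
  R$90.00 + 8.6% × (R$5,525.00 − R$3,000.00) = R$90.00 + 8.6% × R$2,525.00 = R$307.15
Wage Tax (Category II): taxable = R$5,525.00
  R$208.00 + 10.4% × (R$5,525.00 − R$3,200.00) = R$208.00 + 10.4% × R$2,325.00 = R$449.80
Difference: |R$307.15 − R$449.80| = R$142.65 (higher under Category II)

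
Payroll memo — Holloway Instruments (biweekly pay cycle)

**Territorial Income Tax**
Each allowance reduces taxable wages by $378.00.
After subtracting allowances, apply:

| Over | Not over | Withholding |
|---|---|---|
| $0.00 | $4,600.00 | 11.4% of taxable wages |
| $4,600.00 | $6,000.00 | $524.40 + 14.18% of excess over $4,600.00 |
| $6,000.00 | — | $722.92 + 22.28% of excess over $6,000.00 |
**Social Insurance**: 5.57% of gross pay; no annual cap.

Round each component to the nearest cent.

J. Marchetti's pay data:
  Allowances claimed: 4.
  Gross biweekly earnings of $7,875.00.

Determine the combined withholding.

$1,242.44

Territorial Income Tax: taxable = $7,875.00 − 4×$378.00 = $6,363.00
  $722.92 + 22.28% × ($6,363.00 − $6,000.00) = $722.92 + 22.28% × $363.00 = $803.80
Social Insurance: 5.57% × $7,875.00 = $438.64
Total: $803.80 + $438.64 = $1,242.44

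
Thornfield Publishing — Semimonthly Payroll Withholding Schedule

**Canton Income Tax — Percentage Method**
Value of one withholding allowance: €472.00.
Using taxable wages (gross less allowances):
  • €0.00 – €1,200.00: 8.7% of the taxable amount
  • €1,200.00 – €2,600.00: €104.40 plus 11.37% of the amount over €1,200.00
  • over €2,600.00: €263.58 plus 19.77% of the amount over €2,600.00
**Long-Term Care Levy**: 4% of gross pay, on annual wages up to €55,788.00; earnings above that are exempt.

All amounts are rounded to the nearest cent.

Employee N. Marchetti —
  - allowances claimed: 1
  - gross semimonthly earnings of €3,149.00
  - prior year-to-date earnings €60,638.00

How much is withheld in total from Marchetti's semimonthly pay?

Canton Income Tax: taxable = €3,149.00 − 1×€472.00 = €2,677.00
  €263.58 + 19.77% × (€2,677.00 − €2,600.00) = €263.58 + 19.77% × €77.00 = €278.80
Long-Term Care Levy: YTD €60,638.00 ≥ cap €55,788.00 → €0.00
Total: €278.80 + €0.00 = €278.80

€278.80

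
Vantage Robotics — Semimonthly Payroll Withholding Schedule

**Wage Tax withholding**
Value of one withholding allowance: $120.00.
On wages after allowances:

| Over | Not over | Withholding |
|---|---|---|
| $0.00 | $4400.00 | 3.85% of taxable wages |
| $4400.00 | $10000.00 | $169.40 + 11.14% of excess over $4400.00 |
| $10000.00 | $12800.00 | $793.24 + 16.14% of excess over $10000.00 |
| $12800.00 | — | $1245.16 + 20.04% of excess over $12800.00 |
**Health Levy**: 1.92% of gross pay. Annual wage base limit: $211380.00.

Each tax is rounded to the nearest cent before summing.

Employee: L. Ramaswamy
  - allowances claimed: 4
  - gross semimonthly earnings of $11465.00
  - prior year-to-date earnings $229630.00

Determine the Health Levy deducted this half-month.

$0.00

Health Levy: YTD $229630.00 ≥ cap $211380.00 → $0.00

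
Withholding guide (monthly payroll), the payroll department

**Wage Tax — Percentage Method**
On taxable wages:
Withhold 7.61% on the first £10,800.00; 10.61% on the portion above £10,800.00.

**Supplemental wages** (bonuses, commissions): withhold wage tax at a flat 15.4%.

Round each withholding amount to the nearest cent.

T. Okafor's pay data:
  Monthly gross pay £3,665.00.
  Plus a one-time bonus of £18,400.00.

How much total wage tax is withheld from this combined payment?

Wage Tax: taxable = £3,665.00
  7.61% × £3,665.00 = £278.91
Supplemental (15.4% flat on bonus): 15.4% × £18,400.00 = £2,833.60
Total wage tax: £278.91 + £2,833.60 = £3,112.51

£3,112.51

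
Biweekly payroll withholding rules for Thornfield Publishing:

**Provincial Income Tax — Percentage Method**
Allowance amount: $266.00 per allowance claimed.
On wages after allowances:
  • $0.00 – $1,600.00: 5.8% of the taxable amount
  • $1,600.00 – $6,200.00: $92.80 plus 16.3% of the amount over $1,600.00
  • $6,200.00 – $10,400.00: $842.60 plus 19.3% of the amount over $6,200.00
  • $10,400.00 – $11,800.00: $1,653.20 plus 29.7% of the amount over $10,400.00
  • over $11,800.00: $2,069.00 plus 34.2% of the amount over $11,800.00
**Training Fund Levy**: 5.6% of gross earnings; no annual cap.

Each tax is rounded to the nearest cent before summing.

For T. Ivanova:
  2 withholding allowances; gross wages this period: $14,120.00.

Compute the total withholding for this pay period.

$3,471.22

Provincial Income Tax: taxable = $14,120.00 − 2×$266.00 = $13,588.00
  $2,069.00 + 34.2% × ($13,588.00 − $11,800.00) = $2,069.00 + 34.2% × $1,788.00 = $2,680.50
Training Fund Levy: 5.6% × $14,120.00 = $790.72
Total: $2,680.50 + $790.72 = $3,471.22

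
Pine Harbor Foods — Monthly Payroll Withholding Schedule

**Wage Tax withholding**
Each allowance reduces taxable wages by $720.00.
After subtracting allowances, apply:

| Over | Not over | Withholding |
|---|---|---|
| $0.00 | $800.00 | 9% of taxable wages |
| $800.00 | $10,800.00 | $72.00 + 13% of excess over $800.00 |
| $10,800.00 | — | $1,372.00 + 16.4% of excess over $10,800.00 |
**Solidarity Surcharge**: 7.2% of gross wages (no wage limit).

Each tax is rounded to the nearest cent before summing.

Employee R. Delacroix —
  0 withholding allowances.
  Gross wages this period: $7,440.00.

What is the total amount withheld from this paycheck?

$1,470.88

Wage Tax: taxable = $7,440.00
  $72.00 + 13% × ($7,440.00 − $800.00) = $72.00 + 13% × $6,640.00 = $935.20
Solidarity Surcharge: 7.2% × $7,440.00 = $535.68
Total: $935.20 + $535.68 = $1,470.88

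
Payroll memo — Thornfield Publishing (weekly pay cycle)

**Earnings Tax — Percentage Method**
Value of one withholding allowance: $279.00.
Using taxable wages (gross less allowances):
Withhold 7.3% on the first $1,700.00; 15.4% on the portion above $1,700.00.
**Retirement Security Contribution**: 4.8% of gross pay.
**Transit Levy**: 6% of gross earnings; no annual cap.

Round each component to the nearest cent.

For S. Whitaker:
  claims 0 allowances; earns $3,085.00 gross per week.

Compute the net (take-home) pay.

$2,414.43

Earnings Tax: taxable = $3,085.00
  $124.10 + 15.4% × ($3,085.00 − $1,700.00) = $124.10 + 15.4% × $1,385.00 = $337.39
Retirement Security Contribution: 4.8% × $3,085.00 = $148.08
Transit Levy: 6% × $3,085.00 = $185.10
Total withheld: $337.39 + $148.08 + $185.10 = $670.57
Net pay: $3,085.00 − $670.57 = $2,414.43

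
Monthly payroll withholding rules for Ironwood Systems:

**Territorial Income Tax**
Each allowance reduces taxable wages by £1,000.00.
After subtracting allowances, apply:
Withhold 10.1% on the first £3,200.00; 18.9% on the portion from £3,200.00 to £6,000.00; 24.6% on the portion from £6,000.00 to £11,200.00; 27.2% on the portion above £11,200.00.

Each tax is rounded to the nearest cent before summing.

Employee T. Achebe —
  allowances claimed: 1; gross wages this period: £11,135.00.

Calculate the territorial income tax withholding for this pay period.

Territorial Income Tax: taxable = £11,135.00 − 1×£1,000.00 = £10,135.00
  £852.40 + 24.6% × (£10,135.00 − £6,000.00) = £852.40 + 24.6% × £4,135.00 = £1,869.61

£1,869.61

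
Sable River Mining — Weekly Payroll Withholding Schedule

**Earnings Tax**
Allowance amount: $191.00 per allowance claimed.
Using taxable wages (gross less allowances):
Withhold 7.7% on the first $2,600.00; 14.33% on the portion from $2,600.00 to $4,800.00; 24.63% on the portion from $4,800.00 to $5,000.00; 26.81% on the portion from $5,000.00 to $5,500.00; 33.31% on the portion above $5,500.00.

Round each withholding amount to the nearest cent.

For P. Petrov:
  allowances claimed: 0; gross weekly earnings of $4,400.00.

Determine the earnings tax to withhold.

Earnings Tax: taxable = $4,400.00
  $200.20 + 14.33% × ($4,400.00 − $2,600.00) = $200.20 + 14.33% × $1,800.00 = $458.14

$458.14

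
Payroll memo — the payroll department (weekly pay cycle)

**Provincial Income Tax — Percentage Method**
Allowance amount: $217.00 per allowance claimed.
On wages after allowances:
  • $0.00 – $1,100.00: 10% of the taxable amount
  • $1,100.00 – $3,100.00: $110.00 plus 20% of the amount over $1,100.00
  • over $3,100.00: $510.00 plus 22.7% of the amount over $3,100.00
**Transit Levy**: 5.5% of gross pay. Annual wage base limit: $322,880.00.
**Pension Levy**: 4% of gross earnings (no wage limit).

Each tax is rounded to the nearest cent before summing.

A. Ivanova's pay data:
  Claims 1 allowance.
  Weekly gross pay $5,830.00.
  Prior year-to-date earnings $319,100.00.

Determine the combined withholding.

$1,521.55

Provincial Income Tax: taxable = $5,830.00 − 1×$217.00 = $5,613.00
  $510.00 + 22.7% × ($5,613.00 − $3,100.00) = $510.00 + 22.7% × $2,513.00 = $1,080.45
Transit Levy: cap $322,880.00 − YTD $319,100.00 = $3,780.00 subject; 5.5% × $3,780.00 = $207.90
Pension Levy: 4% × $5,830.00 = $233.20
Total: $1,080.45 + $207.90 + $233.20 = $1,521.55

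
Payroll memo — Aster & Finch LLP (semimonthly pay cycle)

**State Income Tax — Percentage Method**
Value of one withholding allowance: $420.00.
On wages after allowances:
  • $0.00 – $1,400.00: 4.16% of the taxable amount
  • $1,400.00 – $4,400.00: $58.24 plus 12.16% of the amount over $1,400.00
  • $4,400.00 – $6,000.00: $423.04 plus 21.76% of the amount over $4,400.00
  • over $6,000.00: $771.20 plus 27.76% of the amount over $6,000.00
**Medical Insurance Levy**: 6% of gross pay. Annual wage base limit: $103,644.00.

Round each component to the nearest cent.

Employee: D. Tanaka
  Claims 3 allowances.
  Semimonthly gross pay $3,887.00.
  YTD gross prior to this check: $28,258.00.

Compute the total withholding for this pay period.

State Income Tax: taxable = $3,887.00 − 3×$420.00 = $2,627.00
  $58.24 + 12.16% × ($2,627.00 − $1,400.00) = $58.24 + 12.16% × $1,227.00 = $207.44
Medical Insurance Levy: 6% × $3,887.00 = $233.22
Total: $207.44 + $233.22 = $440.66

$440.66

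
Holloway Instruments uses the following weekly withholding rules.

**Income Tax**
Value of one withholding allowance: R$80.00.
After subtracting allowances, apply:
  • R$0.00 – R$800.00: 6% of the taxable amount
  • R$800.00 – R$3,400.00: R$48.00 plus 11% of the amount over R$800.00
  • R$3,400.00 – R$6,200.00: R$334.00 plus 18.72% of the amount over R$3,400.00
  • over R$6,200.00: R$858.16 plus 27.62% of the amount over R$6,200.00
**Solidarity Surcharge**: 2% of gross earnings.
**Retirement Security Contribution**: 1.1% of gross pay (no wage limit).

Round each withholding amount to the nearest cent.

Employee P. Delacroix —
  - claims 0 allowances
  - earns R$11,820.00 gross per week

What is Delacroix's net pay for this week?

R$9,043.18

Income Tax: taxable = R$11,820.00
  R$858.16 + 27.62% × (R$11,820.00 − R$6,200.00) = R$858.16 + 27.62% × R$5,620.00 = R$2,410.40
Solidarity Surcharge: 2% × R$11,820.00 = R$236.40
Retirement Security Contribution: 1.1% × R$11,820.00 = R$130.02
Total withheld: R$2,410.40 + R$236.40 + R$130.02 = R$2,776.82
Net pay: R$11,820.00 − R$2,776.82 = R$9,043.18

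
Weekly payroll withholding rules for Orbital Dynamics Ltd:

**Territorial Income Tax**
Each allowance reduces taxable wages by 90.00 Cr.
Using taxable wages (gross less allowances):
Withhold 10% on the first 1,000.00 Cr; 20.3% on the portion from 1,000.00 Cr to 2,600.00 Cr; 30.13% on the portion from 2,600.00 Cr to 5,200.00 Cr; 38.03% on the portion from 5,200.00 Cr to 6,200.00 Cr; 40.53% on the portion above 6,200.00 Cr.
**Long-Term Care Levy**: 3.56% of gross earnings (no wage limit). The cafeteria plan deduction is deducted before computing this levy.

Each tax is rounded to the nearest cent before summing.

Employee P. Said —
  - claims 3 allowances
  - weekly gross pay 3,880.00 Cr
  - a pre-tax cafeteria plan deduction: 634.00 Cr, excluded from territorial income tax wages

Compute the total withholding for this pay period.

653.65 Cr

Territorial Income Tax: taxable = 3,880.00 Cr − 634.00 Cr − 3×90.00 Cr = 2,976.00 Cr
  424.80 Cr + 30.13% × (2,976.00 Cr − 2,600.00 Cr) = 424.80 Cr + 30.13% × 376.00 Cr = 538.09 Cr
Long-Term Care Levy: 3.56% × 3,246.00 Cr = 115.56 Cr
Total: 538.09 Cr + 115.56 Cr = 653.65 Cr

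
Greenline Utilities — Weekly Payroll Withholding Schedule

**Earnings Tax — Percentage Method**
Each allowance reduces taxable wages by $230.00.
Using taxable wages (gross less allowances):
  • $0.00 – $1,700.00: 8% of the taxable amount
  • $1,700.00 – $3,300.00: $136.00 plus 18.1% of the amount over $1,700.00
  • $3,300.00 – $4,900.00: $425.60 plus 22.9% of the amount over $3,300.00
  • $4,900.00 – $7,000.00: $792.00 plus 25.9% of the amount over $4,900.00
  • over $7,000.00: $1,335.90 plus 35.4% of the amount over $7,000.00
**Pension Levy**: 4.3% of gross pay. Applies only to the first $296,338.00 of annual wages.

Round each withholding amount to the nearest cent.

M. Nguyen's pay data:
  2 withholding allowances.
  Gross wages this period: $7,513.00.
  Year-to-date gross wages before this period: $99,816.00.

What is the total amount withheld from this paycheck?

Earnings Tax: taxable = $7,513.00 − 2×$230.00 = $7,053.00
  $1,335.90 + 35.4% × ($7,053.00 − $7,000.00) = $1,335.90 + 35.4% × $53.00 = $1,354.66
Pension Levy: 4.3% × $7,513.00 = $323.06
Total: $1,354.66 + $323.06 = $1,677.72

$1,677.72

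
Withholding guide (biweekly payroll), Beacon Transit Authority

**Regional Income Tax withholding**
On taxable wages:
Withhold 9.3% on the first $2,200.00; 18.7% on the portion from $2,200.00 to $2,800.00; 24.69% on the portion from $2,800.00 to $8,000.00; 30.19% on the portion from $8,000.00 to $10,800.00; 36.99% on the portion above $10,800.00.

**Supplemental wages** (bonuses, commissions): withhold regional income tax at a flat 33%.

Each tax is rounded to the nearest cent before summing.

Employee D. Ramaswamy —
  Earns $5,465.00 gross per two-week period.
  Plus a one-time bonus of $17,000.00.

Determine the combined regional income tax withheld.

$6,584.79

Regional Income Tax: taxable = $5,465.00
  $316.80 + 24.69% × ($5,465.00 − $2,800.00) = $316.80 + 24.69% × $2,665.00 = $974.79
Supplemental (33% flat on bonus): 33% × $17,000.00 = $5,610.00
Total regional income tax: $974.79 + $5,610.00 = $6,584.79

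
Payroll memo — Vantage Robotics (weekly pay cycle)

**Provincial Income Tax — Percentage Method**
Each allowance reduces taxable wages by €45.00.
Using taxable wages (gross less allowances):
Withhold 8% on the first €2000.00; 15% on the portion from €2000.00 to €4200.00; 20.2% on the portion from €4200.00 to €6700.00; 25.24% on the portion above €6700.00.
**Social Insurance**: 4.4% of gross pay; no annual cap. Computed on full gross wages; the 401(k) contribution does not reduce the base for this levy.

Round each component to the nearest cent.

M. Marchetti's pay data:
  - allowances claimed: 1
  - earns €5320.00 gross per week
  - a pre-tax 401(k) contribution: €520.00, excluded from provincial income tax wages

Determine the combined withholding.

Provincial Income Tax: taxable = €5320.00 − €520.00 − 1×€45.00 = €4755.00
  €490.00 + 20.2% × (€4755.00 − €4200.00) = €490.00 + 20.2% × €555.00 = €602.11
Social Insurance: 4.4% × €5320.00 = €234.08
Total: €602.11 + €234.08 = €836.19

€836.19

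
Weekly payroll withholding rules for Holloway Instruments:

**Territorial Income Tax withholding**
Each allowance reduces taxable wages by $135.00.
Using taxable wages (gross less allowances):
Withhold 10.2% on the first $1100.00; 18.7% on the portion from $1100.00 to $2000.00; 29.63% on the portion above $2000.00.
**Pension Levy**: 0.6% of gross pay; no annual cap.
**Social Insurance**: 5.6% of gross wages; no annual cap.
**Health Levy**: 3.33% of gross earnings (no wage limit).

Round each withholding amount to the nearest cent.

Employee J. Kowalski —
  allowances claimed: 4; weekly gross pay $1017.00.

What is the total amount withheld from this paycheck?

$145.57

Territorial Income Tax: taxable = $1017.00 − 4×$135.00 = $477.00
  10.2% × $477.00 = $48.65
Pension Levy: 0.6% × $1017.00 = $6.10
Social Insurance: 5.6% × $1017.00 = $56.95
Health Levy: 3.33% × $1017.00 = $33.87
Total: $48.65 + $6.10 + $56.95 + $33.87 = $145.57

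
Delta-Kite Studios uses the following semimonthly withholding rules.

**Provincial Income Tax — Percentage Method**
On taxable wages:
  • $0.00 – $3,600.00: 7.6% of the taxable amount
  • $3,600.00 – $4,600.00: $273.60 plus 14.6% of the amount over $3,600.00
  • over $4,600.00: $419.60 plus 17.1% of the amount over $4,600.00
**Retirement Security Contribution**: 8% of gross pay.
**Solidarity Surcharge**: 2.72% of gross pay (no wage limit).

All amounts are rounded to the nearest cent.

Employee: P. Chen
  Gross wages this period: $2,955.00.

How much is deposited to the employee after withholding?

Provincial Income Tax: taxable = $2,955.00
  7.6% × $2,955.00 = $224.58
Retirement Security Contribution: 8% × $2,955.00 = $236.40
Solidarity Surcharge: 2.72% × $2,955.00 = $80.38
Total withheld: $224.58 + $236.40 + $80.38 = $541.36
Net pay: $2,955.00 − $541.36 = $2,413.64

$2,413.64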